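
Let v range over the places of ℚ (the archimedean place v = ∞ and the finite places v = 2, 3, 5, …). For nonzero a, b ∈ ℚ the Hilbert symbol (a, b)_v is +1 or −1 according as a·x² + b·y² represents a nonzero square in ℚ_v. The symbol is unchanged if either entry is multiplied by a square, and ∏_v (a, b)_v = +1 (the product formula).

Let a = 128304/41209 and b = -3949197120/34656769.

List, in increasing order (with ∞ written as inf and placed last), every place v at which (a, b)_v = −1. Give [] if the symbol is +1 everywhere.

[2, 11]

(a, b) ≡ (11, -1045) mod (ℚ^×)²; places V = {2, 3, 5, 7, 11, 19, 29, ∞}.
(a,b)_5: α=0, u≡1; β=1, v≡4 (mod 5); (1|5)=+1, (4|5)=+1; sign (−1)^0·+1^1·+1^0 = +1.
(a,b)_11: α=1, u≡5; β=1, v≡9 (mod 11); (5|11)=+1, (9|11)=+1; sign (−1)^1·+1^1·+1^1 = -1.
(a,b)_29: α=-2, u≡12; β=-4, v≡13 (mod 29); (12|29)=-1, (13|29)=+1; sign (−1)^0·-1^-4·+1^-2 = +1.
(a,b)_19: α=0, u≡11; β=1, v≡8 (mod 19); (11|19)=+1, (8|19)=-1; sign (−1)^0·+1^1·-1^0 = +1.
(a,b)_2: α=4, β=6; u≡3, v≡3 (mod 8); ε(u)ε(v)=1·1, αω(v)=4·1, βω(u)=6·1; sum ≡ 1  ⇒  -1.
(a,b)_7: α=-2, u≡1; β=-2, v≡6 (mod 7); (1|7)=+1, (6|7)=-1; sign (−1)^0·+1^-2·-1^-2 = +1.
(a,b)_3: α=6, u≡2; β=10, v≡2 (mod 3); (2|3)=-1, (2|3)=-1; sign (−1)^0·-1^10·-1^6 = +1.
(a,b)_∞: sgn(11)=+, sgn(-1045)=−, so +1.
(11, -1045 / ℚ) ramifies at {2, 11}: a division algebra.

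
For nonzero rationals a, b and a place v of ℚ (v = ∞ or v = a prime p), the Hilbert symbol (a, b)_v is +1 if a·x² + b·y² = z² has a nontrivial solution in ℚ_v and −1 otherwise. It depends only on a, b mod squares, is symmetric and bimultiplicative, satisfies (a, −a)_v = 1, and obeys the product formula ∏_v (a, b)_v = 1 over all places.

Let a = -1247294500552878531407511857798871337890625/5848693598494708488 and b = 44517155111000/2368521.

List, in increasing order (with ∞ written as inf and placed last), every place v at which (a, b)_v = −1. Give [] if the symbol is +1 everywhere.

[11, 13, 43, 47]

Mod squares: a ≡ -2154386, b ≡ 9114710. Check v ∈ {∞, 2, 3, 5, 7, 11, 13, 17, 19, 41, 43, 47}.
v=13: a=13^7·(≡2), b=13^2·(≡6) mod 13; (2|13)=-1, (6|13)=-1; (−1)^{7·2·6}·(-1)^2·(-1)^7 = -1.
v=2: v_2(a)=-3, v_2(b)=3; units ≡ 7, 3 (mod 8); ε·ε+αω+βω = 1·1+-3·1+3·0 ≡ 0  ⇒  (a,b)_2 = +1.
v=47: a=47^3·(≡14), b=47^1·(≡34) mod 47; (14|47)=+1, (34|47)=+1; (−1)^{3·1·23}·(+1)^1·(+1)^3 = -1.
v=43: a=43^3·(≡21), b=43^1·(≡38) mod 43; (21|43)=+1, (38|43)=+1; (−1)^{3·1·21}·(+1)^1·(+1)^3 = -1.
v=11: a=11^2·(≡2), b=11^1·(≡2) mod 11; (2|11)=-1, (2|11)=-1; (−1)^{2·1·5}·(-1)^1·(-1)^2 = -1.
v=19: a=19^-8·(≡5), b=19^-2·(≡9) mod 19; (5|19)=+1, (9|19)=+1; (−1)^{-8·-2·9}·(+1)^-2·(+1)^-8 = +1.
v=3: a=3^-16·(≡1), b=3^-8·(≡2) mod 3; (1|3)=+1, (2|3)=-1; (−1)^{-16·-8·1}·(+1)^-8·(-1)^-16 = +1.
v=5: a=5^12·(≡1), b=5^3·(≡3) mod 5; (1|5)=+1, (3|5)=-1; (−1)^{12·3·2}·(+1)^3·(-1)^12 = +1.
v=17: a=17^6·(≡12), b=17^2·(≡5) mod 17; (12|17)=-1, (5|17)=-1; (−1)^{6·2·8}·(-1)^2·(-1)^6 = +1.
v=41: a=41^3·(≡20), b=41^1·(≡25) mod 41; (20|41)=+1, (25|41)=+1; (−1)^{3·1·20}·(+1)^1·(+1)^3 = +1.
v=7: a=7^2·(≡1), b=7^0·(≡5) mod 7; (1|7)=+1, (5|7)=-1; (−1)^{2·0·3}·(+1)^0·(-1)^2 = +1.
v=∞: -2154386 < 0 and 9114710 > 0  ⇒  (a,b)_∞ = +1.
(-2154386, 9114710 / ℚ) ramifies at {11, 13, 43, 47}: a division algebra.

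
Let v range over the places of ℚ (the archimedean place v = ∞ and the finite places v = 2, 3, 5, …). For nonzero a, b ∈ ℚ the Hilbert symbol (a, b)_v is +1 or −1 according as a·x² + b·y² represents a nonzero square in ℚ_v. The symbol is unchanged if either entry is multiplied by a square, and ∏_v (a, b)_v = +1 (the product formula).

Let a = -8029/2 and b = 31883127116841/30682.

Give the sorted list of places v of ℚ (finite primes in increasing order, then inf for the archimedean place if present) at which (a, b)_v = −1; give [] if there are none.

(a, b) ≡ (-16058, 70122) mod (ℚ^×)²; places V = {2, 3, 7, 11, 13, 19, 23, 29, 31, 37, ∞}.
(a,b)_23: α=0, u≡22; β=-2, v≡1 (mod 23); (22|23)=-1, (1|23)=+1; sign (−1)^0·-1^-2·+1^0 = +1.
(a,b)_2: α=-1, β=-1; u≡3, v≡5 (mod 8); ε(u)ε(v)=1·0, αω(v)=-1·1, βω(u)=-1·1; sum ≡ 0  ⇒  +1.
(a,b)_3: α=0, u≡1; β=3, v≡1 (mod 3); (1|3)=+1, (1|3)=+1; sign (−1)^0·+1^3·+1^0 = +1.
(a,b)_37: α=1, u≡21; β=2, v≡10 (mod 37); (21|37)=+1, (10|37)=+1; sign (−1)^0·+1^2·+1^1 = +1.
(a,b)_∞: sgn(-16058)=−, sgn(70122)=+, so +1.
(a,b)_19: α=0, u≡4; β=2, v≡2 (mod 19); (4|19)=+1, (2|19)=-1; sign (−1)^0·+1^2·-1^0 = +1.
(a,b)_13: α=0, u≡9; β=1, v≡9 (mod 13); (9|13)=+1, (9|13)=+1; sign (−1)^0·+1^1·+1^0 = +1.
(a,b)_29: α=0, u≡2; β=-1, v≡12 (mod 29); (2|29)=-1, (12|29)=-1; sign (−1)^0·-1^-1·-1^0 = -1.
(a,b)_7: α=1, u≡4; β=2, v≡5 (mod 7); (4|7)=+1, (5|7)=-1; sign (−1)^0·+1^2·-1^1 = -1.
(a,b)_31: α=1, u≡10; β=1, v≡23 (mod 31); (10|31)=+1, (23|31)=-1; sign (−1)^1·+1^1·-1^1 = +1.
(a,b)_11: α=0, u≡6; β=2, v≡7 (mod 11); (6|11)=-1, (7|11)=-1; sign (−1)^0·-1^2·-1^0 = +1.
(-16058, 70122 / ℚ) ramifies at {7, 29}: a division algebra.

[7, 29]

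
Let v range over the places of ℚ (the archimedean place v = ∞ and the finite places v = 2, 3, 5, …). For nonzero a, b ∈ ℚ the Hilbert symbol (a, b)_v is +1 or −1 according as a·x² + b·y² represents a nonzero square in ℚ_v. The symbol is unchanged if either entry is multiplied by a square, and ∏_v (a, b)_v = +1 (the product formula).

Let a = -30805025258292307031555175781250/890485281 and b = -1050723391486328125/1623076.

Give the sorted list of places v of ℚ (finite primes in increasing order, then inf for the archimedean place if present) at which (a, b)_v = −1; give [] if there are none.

[5, 23, 31, inf]

(a, b) ≡ (-2, -2912605) mod (ℚ^×)²; places V = {2, 3, 5, 7, 11, 13, 19, 23, 29, 31, 43, ∞}.
(a,b)_31: α=8, u≡29; β=5, v≡27 (mod 31); (29|31)=-1, (27|31)=-1; sign (−1)^0·-1^5·-1^8 = -1.
(a,b)_13: α=0, u≡7; β=-2, v≡11 (mod 13); (7|13)=-1, (11|13)=-1; sign (−1)^0·-1^-2·-1^0 = +1.
(a,b)_11: α=2, u≡9; β=0, v≡7 (mod 11); (9|11)=+1, (7|11)=-1; sign (−1)^0·+1^0·-1^2 = +1.
(a,b)_19: α=0, u≡9; β=1, v≡11 (mod 19); (9|19)=+1, (11|19)=+1; sign (−1)^0·+1^1·+1^0 = +1.
(a,b)_23: α=2, u≡22; β=1, v≡8 (mod 23); (22|23)=-1, (8|23)=+1; sign (−1)^0·-1^1·+1^2 = -1.
(a,b)_29: α=-2, u≡21; β=0, v≡3 (mod 29); (21|29)=-1, (3|29)=-1; sign (−1)^0·-1^0·-1^-2 = +1.
(a,b)_∞: sgn(-2)=−, sgn(-2912605)=−, so -1.
(a,b)_43: α=2, u≡36; β=1, v≡5 (mod 43); (36|43)=+1, (5|43)=-1; sign (−1)^0·+1^1·-1^2 = +1.
(a,b)_5: α=16, u≡3; β=9, v≡4 (mod 5); (3|5)=-1, (4|5)=+1; sign (−1)^0·-1^9·+1^16 = -1.
(a,b)_7: α=-6, u≡3; β=-4, v≡2 (mod 7); (3|7)=-1, (2|7)=+1; sign (−1)^0·-1^-4·+1^-6 = +1.
(a,b)_3: α=-2, u≡1; β=0, v≡2 (mod 3); (1|3)=+1, (2|3)=-1; sign (−1)^0·+1^0·-1^-2 = +1.
(a,b)_2: α=1, β=-2; u≡7, v≡3 (mod 8); ε(u)ε(v)=1·1, αω(v)=1·1, βω(u)=-2·0; sum ≡ 0  ⇒  +1.
|Ram(-2, -2912605)| = 4, even; anisotropic at {5, 23, 31, ∞}.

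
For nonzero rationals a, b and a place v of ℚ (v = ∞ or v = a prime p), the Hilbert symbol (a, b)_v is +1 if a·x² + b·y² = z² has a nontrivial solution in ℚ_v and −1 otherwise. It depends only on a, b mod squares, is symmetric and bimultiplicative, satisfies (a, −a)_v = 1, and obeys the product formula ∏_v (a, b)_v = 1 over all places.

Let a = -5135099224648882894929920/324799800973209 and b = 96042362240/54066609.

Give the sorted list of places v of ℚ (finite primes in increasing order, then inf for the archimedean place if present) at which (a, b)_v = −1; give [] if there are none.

[2, 5, 17, 37]

Mod squares: a ≡ -34595, b ≡ 2836790. Check v ∈ {∞, 2, 3, 5, 11, 17, 19, 23, 31, 37, 41, 43}.
v=5: a=5^1·(≡4), b=5^1·(≡2) mod 5; (4|5)=+1, (2|5)=-1; (−1)^{1·1·2}·(+1)^1·(-1)^1 = -1.
v=2: v_2(a)=20, v_2(b)=7; units ≡ 5, 3 (mod 8); ε·ε+αω+βω = 0·1+20·1+7·1 ≡ 1  ⇒  (a,b)_2 = -1.
v=11: a=11^3·(≡4), b=11^1·(≡7) mod 11; (4|11)=+1, (7|11)=-1; (−1)^{3·1·5}·(+1)^1·(-1)^3 = +1.
v=37: a=37^3·(≡21), b=37^1·(≡23) mod 37; (21|37)=+1, (23|37)=-1; (−1)^{3·1·18}·(+1)^1·(-1)^3 = -1.
v=43: a=43^-4·(≡32), b=43^-2·(≡39) mod 43; (32|43)=-1, (39|43)=-1; (−1)^{-4·-2·21}·(-1)^-2·(-1)^-4 = +1.
v=17: a=17^1·(≡12), b=17^1·(≡13) mod 17; (12|17)=-1, (13|17)=+1; (−1)^{1·1·8}·(-1)^1·(+1)^1 = -1.
v=∞: -34595 < 0 and 2836790 > 0  ⇒  (a,b)_∞ = +1.
v=3: a=3^-6·(≡1), b=3^-4·(≡2) mod 3; (1|3)=+1, (2|3)=-1; (−1)^{-6·-4·1}·(+1)^-4·(-1)^-6 = +1.
v=31: a=31^2·(≡5), b=31^0·(≡15) mod 31; (5|31)=+1, (15|31)=-1; (−1)^{2·0·15}·(+1)^0·(-1)^2 = +1.
v=19: a=19^-4·(≡1), b=19^-2·(≡13) mod 19; (1|19)=+1, (13|19)=-1; (−1)^{-4·-2·9}·(+1)^-2·(-1)^-4 = +1.
v=41: a=41^2·(≡8), b=41^1·(≡21) mod 41; (8|41)=+1, (21|41)=+1; (−1)^{2·1·20}·(+1)^1·(+1)^2 = +1.
v=23: a=23^2·(≡11), b=23^2·(≡4) mod 23; (11|23)=-1, (4|23)=+1; (−1)^{2·2·11}·(-1)^2·(+1)^2 = +1.
Ram(-34595, 2836790) = {2, 5, 17, 37}; no ℚ_2-point on the conic.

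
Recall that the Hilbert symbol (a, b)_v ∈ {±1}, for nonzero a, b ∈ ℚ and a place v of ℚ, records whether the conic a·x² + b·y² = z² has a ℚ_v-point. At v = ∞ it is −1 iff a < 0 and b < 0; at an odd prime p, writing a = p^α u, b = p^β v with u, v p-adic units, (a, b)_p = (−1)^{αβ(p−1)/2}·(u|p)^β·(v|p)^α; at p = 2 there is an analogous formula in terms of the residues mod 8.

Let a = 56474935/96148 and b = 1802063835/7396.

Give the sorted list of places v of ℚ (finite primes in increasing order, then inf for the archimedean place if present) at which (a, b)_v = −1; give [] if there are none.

[2, 5, 11, 13]

(a, b) ≡ (20995, 692835) mod (ℚ^×)²; places V = {2, 3, 5, 11, 13, 17, 19, 43, ∞}.
(a,b)_43: α=-2, u≡41; β=-2, v≡3 (mod 43); (41|43)=+1, (3|43)=-1; sign (−1)^0·+1^-2·-1^-2 = +1.
(a,b)_5: α=1, u≡4; β=1, v≡2 (mod 5); (4|5)=+1, (2|5)=-1; sign (−1)^0·+1^1·-1^1 = -1.
(a,b)_13: α=-1, u≡3; β=1, v≡5 (mod 13); (3|13)=+1, (5|13)=-1; sign (−1)^0·+1^1·-1^-1 = -1.
(a,b)_19: α=1, u≡3; β=1, v≡6 (mod 19); (3|19)=-1, (6|19)=+1; sign (−1)^1·-1^1·+1^1 = +1.
(a,b)_17: α=3, u≡12; β=3, v≡3 (mod 17); (12|17)=-1, (3|17)=-1; sign (−1)^0·-1^3·-1^3 = +1.
(a,b)_2: α=-2, β=-2; u≡3, v≡3 (mod 8); ε(u)ε(v)=1·1, αω(v)=-2·1, βω(u)=-2·1; sum ≡ 1  ⇒  -1.
(a,b)_3: α=0, u≡1; β=3, v≡2 (mod 3); (1|3)=+1, (2|3)=-1; sign (−1)^0·+1^3·-1^0 = +1.
(a,b)_11: α=2, u≡2; β=1, v≡7 (mod 11); (2|11)=-1, (7|11)=-1; sign (−1)^0·-1^1·-1^2 = -1.
(a,b)_∞: sgn(20995)=+, sgn(692835)=+, so +1.
Ram(20995, 692835) = {2, 5, 11, 13}; no ℚ_2-point on the conic.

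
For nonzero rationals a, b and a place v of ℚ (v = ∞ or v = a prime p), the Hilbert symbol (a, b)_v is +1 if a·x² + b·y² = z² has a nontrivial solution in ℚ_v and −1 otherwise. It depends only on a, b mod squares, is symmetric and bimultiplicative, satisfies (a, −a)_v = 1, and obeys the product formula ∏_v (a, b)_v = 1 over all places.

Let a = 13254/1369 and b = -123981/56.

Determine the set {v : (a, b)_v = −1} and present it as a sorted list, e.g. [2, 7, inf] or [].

[3, 7, 11, 13]

Mod squares: a ≡ 6, b ≡ -6006. Check v ∈ {∞, 2, 3, 7, 11, 13, 17, 37, 47}.
v=∞: 6 > 0 and -6006 < 0  ⇒  (a,b)_∞ = +1.
v=13: a=13^0·(≡5), b=13^1·(≡11) mod 13; (5|13)=-1, (11|13)=-1; (−1)^{0·1·6}·(-1)^1·(-1)^0 = -1.
v=11: a=11^0·(≡2), b=11^1·(≡4) mod 11; (2|11)=-1, (4|11)=+1; (−1)^{0·1·5}·(-1)^1·(+1)^0 = -1.
v=7: a=7^0·(≡6), b=7^-1·(≡3) mod 7; (6|7)=-1, (3|7)=-1; (−1)^{0·-1·3}·(-1)^-1·(-1)^0 = -1.
v=3: a=3^1·(≡2), b=3^1·(≡2) mod 3; (2|3)=-1, (2|3)=-1; (−1)^{1·1·1}·(-1)^1·(-1)^1 = -1.
v=2: v_2(a)=1, v_2(b)=-3; units ≡ 3, 5 (mod 8); ε·ε+αω+βω = 1·0+1·1+-3·1 ≡ 0  ⇒  (a,b)_2 = +1.
v=17: a=17^0·(≡5), b=17^2·(≡6) mod 17; (5|17)=-1, (6|17)=-1; (−1)^{0·2·8}·(-1)^2·(-1)^0 = +1.
v=37: a=37^-2·(≡8), b=37^0·(≡12) mod 37; (8|37)=-1, (12|37)=+1; (−1)^{-2·0·18}·(-1)^0·(+1)^-2 = +1.
v=47: a=47^2·(≡1), b=47^0·(≡11) mod 47; (1|47)=+1, (11|47)=-1; (−1)^{2·0·23}·(+1)^0·(-1)^2 = +1.
Ram(6, -6006) = {3, 7, 11, 13}; no ℚ_3-point on the conic.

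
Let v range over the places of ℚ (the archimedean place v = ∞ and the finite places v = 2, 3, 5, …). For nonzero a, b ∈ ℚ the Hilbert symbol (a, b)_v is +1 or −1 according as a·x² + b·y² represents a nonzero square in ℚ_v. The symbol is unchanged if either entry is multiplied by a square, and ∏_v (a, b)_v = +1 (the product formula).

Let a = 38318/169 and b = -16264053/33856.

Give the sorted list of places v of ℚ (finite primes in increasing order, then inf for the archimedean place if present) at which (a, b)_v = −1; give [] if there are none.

Mod squares: a ≡ 782, b ≡ -37. Check v ∈ {∞, 2, 3, 7, 13, 17, 23, 37}.
v=∞: 782 > 0 and -37 < 0  ⇒  (a,b)_∞ = +1.
v=7: a=7^2·(≡5), b=7^0·(≡5) mod 7; (5|7)=-1, (5|7)=-1; (−1)^{2·0·3}·(-1)^0·(-1)^2 = +1.
v=13: a=13^-2·(≡7), b=13^2·(≡7) mod 13; (7|13)=-1, (7|13)=-1; (−1)^{-2·2·6}·(-1)^2·(-1)^-2 = +1.
v=3: a=3^0·(≡2), b=3^2·(≡2) mod 3; (2|3)=-1, (2|3)=-1; (−1)^{0·2·1}·(-1)^2·(-1)^0 = +1.
v=2: v_2(a)=1, v_2(b)=-6; units ≡ 7, 3 (mod 8); ε·ε+αω+βω = 1·1+1·1+-6·0 ≡ 0  ⇒  (a,b)_2 = +1.
v=17: a=17^1·(≡7), b=17^2·(≡3) mod 17; (7|17)=-1, (3|17)=-1; (−1)^{1·2·8}·(-1)^2·(-1)^1 = -1.
v=37: a=37^0·(≡24), b=37^1·(≡28) mod 37; (24|37)=-1, (28|37)=+1; (−1)^{0·1·18}·(-1)^1·(+1)^0 = -1.
v=23: a=23^1·(≡7), b=23^-2·(≡8) mod 23; (7|23)=-1, (8|23)=+1; (−1)^{1·-2·11}·(-1)^-2·(+1)^1 = +1.
Ram(782, -37) = {17, 37}; no ℚ_17-point on the conic.

[17, 37]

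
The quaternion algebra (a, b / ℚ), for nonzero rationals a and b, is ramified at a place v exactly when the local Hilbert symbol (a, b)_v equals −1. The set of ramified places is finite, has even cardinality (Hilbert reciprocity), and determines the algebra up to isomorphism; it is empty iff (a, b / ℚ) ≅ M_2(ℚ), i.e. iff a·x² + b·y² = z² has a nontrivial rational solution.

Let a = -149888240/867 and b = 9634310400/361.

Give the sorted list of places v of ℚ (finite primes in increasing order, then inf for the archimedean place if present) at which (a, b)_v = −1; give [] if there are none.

[3, 13, 23, 29]

(a, b) ≡ (-10005, 12441) mod (ℚ^×)²; places V = {2, 3, 5, 11, 13, 17, 19, 23, 29, 53, ∞}.
(a,b)_17: α=-2, u≡4; β=0, v≡5 (mod 17); (4|17)=+1, (5|17)=-1; sign (−1)^0·+1^0·-1^-2 = +1.
(a,b)_53: α=2, u≡48; β=0, v≡45 (mod 53); (48|53)=-1, (45|53)=-1; sign (−1)^0·-1^0·-1^2 = +1.
(a,b)_∞: sgn(-10005)=−, sgn(12441)=+, so +1.
(a,b)_23: α=1, u≡2; β=0, v≡7 (mod 23); (2|23)=+1, (7|23)=-1; sign (−1)^0·+1^0·-1^1 = -1.
(a,b)_2: α=4, β=8; u≡3, v≡1 (mod 8); ε(u)ε(v)=1·0, αω(v)=4·0, βω(u)=8·1; sum ≡ 0  ⇒  +1.
(a,b)_19: α=0, u≡2; β=-2, v≡8 (mod 19); (2|19)=-1, (8|19)=-1; sign (−1)^0·-1^-2·-1^0 = +1.
(a,b)_29: α=1, u≡2; β=1, v≡23 (mod 29); (2|29)=-1, (23|29)=+1; sign (−1)^0·-1^1·+1^1 = -1.
(a,b)_11: α=0, u≡9; β=3, v≡9 (mod 11); (9|11)=+1, (9|11)=+1; sign (−1)^0·+1^3·+1^0 = +1.
(a,b)_13: α=0, u≡2; β=1, v≡5 (mod 13); (2|13)=-1, (5|13)=-1; sign (−1)^0·-1^1·-1^0 = -1.
(a,b)_5: α=1, u≡1; β=2, v≡1 (mod 5); (1|5)=+1, (1|5)=+1; sign (−1)^0·+1^2·+1^1 = +1.
(a,b)_3: α=-1, u≡1; β=1, v≡1 (mod 3); (1|3)=+1, (1|3)=+1; sign (−1)^1·+1^1·+1^-1 = -1.
|Ram(-10005, 12441)| = 4, even; anisotropic at {3, 13, 23, 29}.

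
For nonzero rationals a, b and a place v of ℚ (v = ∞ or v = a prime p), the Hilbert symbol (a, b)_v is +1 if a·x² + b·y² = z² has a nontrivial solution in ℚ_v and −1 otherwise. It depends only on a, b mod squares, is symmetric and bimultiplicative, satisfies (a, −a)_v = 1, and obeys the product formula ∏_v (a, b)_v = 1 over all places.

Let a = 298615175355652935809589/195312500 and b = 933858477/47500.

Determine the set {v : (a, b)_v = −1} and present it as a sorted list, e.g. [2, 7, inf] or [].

Mod squares: a ≡ 2945, b ≡ 25327. Check v ∈ {∞, 2, 3, 5, 7, 19, 31, 43}.
v=5: a=5^-11·(≡1), b=5^-4·(≡2) mod 5; (1|5)=+1, (2|5)=-1; (−1)^{-11·-4·2}·(+1)^-4·(-1)^-11 = -1.
v=∞: 2945 > 0 and 25327 > 0  ⇒  (a,b)_∞ = +1.
v=2: v_2(a)=-2, v_2(b)=-2; units ≡ 1, 7 (mod 8); ε·ε+αω+βω = 0·1+-2·0+-2·0 ≡ 0  ⇒  (a,b)_2 = +1.
v=31: a=31^9·(≡4), b=31^3·(≡24) mod 31; (4|31)=+1, (24|31)=-1; (−1)^{9·3·15}·(+1)^3·(-1)^9 = +1.
v=43: a=43^2·(≡13), b=43^1·(≡19) mod 43; (13|43)=+1, (19|43)=-1; (−1)^{2·1·21}·(+1)^1·(-1)^2 = +1.
v=7: a=7^2·(≡5), b=7^0·(≡4) mod 7; (5|7)=-1, (4|7)=+1; (−1)^{2·0·3}·(-1)^0·(+1)^2 = +1.
v=19: a=19^1·(≡12), b=19^-1·(≡2) mod 19; (12|19)=-1, (2|19)=-1; (−1)^{1·-1·9}·(-1)^-1·(-1)^1 = -1.
v=3: a=3^8·(≡2), b=3^6·(≡1) mod 3; (2|3)=-1, (1|3)=+1; (−1)^{8·6·1}·(-1)^6·(+1)^8 = +1.
Ram(2945, 25327) = {5, 19}; no ℚ_5-point on the conic.

[5, 19]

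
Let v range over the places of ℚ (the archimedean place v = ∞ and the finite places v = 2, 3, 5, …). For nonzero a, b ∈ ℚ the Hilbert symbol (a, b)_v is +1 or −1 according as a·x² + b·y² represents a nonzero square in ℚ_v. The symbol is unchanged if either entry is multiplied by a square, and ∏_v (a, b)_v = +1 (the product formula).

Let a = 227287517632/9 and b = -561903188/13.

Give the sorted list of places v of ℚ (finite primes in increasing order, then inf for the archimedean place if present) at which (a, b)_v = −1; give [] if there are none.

(a, b) ≡ (200767, -308009) mod (ℚ^×)²; places V = {2, 3, 7, 11, 13, 19, 23, 29, 43, ∞}.
(a,b)_3: α=-2, u≡1; β=0, v≡1 (mod 3); (1|3)=+1, (1|3)=+1; sign (−1)^0·+1^0·+1^-2 = +1.
(a,b)_23: α=1, u≡2; β=0, v≡17 (mod 23); (2|23)=+1, (17|23)=-1; sign (−1)^0·+1^0·-1^1 = -1.
(a,b)_43: α=1, u≡16; β=1, v≡34 (mod 43); (16|43)=+1, (34|43)=-1; sign (−1)^1·+1^1·-1^1 = +1.
(a,b)_∞: sgn(200767)=+, sgn(-308009)=−, so +1.
(a,b)_19: α=2, u≡12; β=1, v≡8 (mod 19); (12|19)=-1, (8|19)=-1; sign (−1)^0·-1^1·-1^2 = -1.
(a,b)_7: α=3, u≡4; β=2, v≡5 (mod 7); (4|7)=+1, (5|7)=-1; sign (−1)^0·+1^2·-1^3 = -1.
(a,b)_11: α=0, u≡6; β=2, v≡10 (mod 11); (6|11)=-1, (10|11)=-1; sign (−1)^0·-1^2·-1^0 = +1.
(a,b)_29: α=1, u≡15; β=1, v≡9 (mod 29); (15|29)=-1, (9|29)=+1; sign (−1)^0·-1^1·+1^1 = -1.
(a,b)_2: α=6, β=2; u≡7, v≡7 (mod 8); ε(u)ε(v)=1·1, αω(v)=6·0, βω(u)=2·0; sum ≡ 1  ⇒  -1.
(a,b)_13: α=0, u≡5; β=-1, v≡11 (mod 13); (5|13)=-1, (11|13)=-1; sign (−1)^0·-1^-1·-1^0 = -1.
(200767, -308009 / ℚ) ramifies at {2, 7, 13, 19, 23, 29}: a division algebra.

[2, 7, 13, 19, 23, 29]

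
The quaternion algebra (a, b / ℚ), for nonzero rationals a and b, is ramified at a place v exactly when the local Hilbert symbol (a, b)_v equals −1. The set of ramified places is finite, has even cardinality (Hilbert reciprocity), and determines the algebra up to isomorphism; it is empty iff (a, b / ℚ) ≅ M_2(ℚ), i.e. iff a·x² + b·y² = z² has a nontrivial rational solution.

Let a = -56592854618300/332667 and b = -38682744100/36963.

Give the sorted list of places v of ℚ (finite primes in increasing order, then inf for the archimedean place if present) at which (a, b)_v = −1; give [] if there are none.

[7, 13, 19, inf]

(a, b) ≡ (-429, -5187) mod (ℚ^×)²; places V = {2, 3, 5, 7, 11, 13, 19, 37, 43, ∞}.
(a,b)_∞: sgn(-429)=−, sgn(-5187)=−, so -1.
(a,b)_3: α=-5, u≡1; β=-3, v≡2 (mod 3); (1|3)=+1, (2|3)=-1; sign (−1)^1·+1^-3·-1^-5 = +1.
(a,b)_2: α=2, β=2; u≡3, v≡5 (mod 8); ε(u)ε(v)=1·0, αω(v)=2·1, βω(u)=2·1; sum ≡ 0  ⇒  +1.
(a,b)_11: α=3, u≡4; β=2, v≡3 (mod 11); (4|11)=+1, (3|11)=+1; sign (−1)^0·+1^2·+1^3 = +1.
(a,b)_43: α=2, u≡1; β=2, v≡9 (mod 43); (1|43)=+1, (9|43)=+1; sign (−1)^0·+1^2·+1^2 = +1.
(a,b)_19: α=2, u≡18; β=1, v≡10 (mod 19); (18|19)=-1, (10|19)=-1; sign (−1)^0·-1^1·-1^2 = -1.
(a,b)_13: α=1, u≡2; β=1, v≡10 (mod 13); (2|13)=-1, (10|13)=+1; sign (−1)^0·-1^1·+1^1 = -1.
(a,b)_5: α=2, u≡4; β=2, v≡2 (mod 5); (4|5)=+1, (2|5)=-1; sign (−1)^0·+1^2·-1^2 = +1.
(a,b)_7: α=2, u≡6; β=1, v≡2 (mod 7); (6|7)=-1, (2|7)=+1; sign (−1)^0·-1^1·+1^2 = -1.
(a,b)_37: α=-2, u≡31; β=-2, v≡1 (mod 37); (31|37)=-1, (1|37)=+1; sign (−1)^0·-1^-2·+1^-2 = +1.
(-429, -5187 / ℚ) ramifies at {7, 13, 19, ∞}: a division algebra.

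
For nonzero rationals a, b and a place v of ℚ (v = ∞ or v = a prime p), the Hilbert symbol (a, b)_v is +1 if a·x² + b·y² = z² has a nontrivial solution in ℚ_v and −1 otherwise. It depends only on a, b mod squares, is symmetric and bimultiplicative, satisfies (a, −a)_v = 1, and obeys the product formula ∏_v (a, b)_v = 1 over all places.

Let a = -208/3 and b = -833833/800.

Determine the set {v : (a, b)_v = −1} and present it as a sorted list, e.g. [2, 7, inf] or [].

(a, b) ≡ (-39, -34034) mod (ℚ^×)²; places V = {2, 3, 5, 7, 11, 13, 17, ∞}.
(a,b)_13: α=1, u≡12; β=1, v≡2 (mod 13); (12|13)=+1, (2|13)=-1; sign (−1)^0·+1^1·-1^1 = -1.
(a,b)_2: α=4, β=-5; u≡1, v≡7 (mod 8); ε(u)ε(v)=0·1, αω(v)=4·0, βω(u)=-5·0; sum ≡ 0  ⇒  +1.
(a,b)_7: α=0, u≡3; β=3, v≡6 (mod 7); (3|7)=-1, (6|7)=-1; sign (−1)^0·-1^3·-1^0 = -1.
(a,b)_3: α=-1, u≡2; β=0, v≡1 (mod 3); (2|3)=-1, (1|3)=+1; sign (−1)^0·-1^0·+1^-1 = +1.
(a,b)_11: α=0, u≡4; β=1, v≡8 (mod 11); (4|11)=+1, (8|11)=-1; sign (−1)^0·+1^1·-1^0 = +1.
(a,b)_5: α=0, u≡4; β=-2, v≡1 (mod 5); (4|5)=+1, (1|5)=+1; sign (−1)^0·+1^-2·+1^0 = +1.
(a,b)_∞: sgn(-39)=−, sgn(-34034)=−, so -1.
(a,b)_17: α=0, u≡10; β=1, v≡13 (mod 17); (10|17)=-1, (13|17)=+1; sign (−1)^0·-1^1·+1^0 = -1.
|Ram(-39, -34034)| = 4, even; anisotropic at {7, 13, 17, ∞}.

[7, 13, 17, inf]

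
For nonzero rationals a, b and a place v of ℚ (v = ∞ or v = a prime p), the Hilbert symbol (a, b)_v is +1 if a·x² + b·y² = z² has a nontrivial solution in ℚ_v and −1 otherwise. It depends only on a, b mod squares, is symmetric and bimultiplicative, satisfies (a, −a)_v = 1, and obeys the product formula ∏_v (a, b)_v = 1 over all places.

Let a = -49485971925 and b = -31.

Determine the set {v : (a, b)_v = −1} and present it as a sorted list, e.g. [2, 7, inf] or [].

(a, b) ≡ (-24437517, -31) mod (ℚ^×)²; places V = {2, 3, 5, 13, 17, 29, 31, 41, ∞}.
(a,b)_∞: sgn(-24437517)=−, sgn(-31)=−, so -1.
(a,b)_13: α=1, u≡1; β=0, v≡8 (mod 13); (1|13)=+1, (8|13)=-1; sign (−1)^0·+1^0·-1^1 = -1.
(a,b)_5: α=2, u≡3; β=0, v≡4 (mod 5); (3|5)=-1, (4|5)=+1; sign (−1)^0·-1^0·+1^2 = +1.
(a,b)_29: α=1, u≡13; β=0, v≡27 (mod 29); (13|29)=+1, (27|29)=-1; sign (−1)^0·+1^0·-1^1 = -1.
(a,b)_3: α=5, u≡1; β=0, v≡2 (mod 3); (1|3)=+1, (2|3)=-1; sign (−1)^0·+1^0·-1^5 = -1.
(a,b)_41: α=1, u≡8; β=0, v≡10 (mod 41); (8|41)=+1, (10|41)=+1; sign (−1)^0·+1^0·+1^1 = +1.
(a,b)_17: α=1, u≡4; β=0, v≡3 (mod 17); (4|17)=+1, (3|17)=-1; sign (−1)^0·+1^0·-1^1 = -1.
(a,b)_31: α=1, u≡13; β=1, v≡30 (mod 31); (13|31)=-1, (30|31)=-1; sign (−1)^1·-1^1·-1^1 = -1.
(a,b)_2: α=0, β=0; u≡3, v≡1 (mod 8); ε(u)ε(v)=1·0, αω(v)=0·0, βω(u)=0·1; sum ≡ 0  ⇒  +1.
(-24437517, -31 / ℚ) ramifies at {3, 13, 17, 29, 31, ∞}: a division algebra.

[3, 13, 17, 29, 31, inf]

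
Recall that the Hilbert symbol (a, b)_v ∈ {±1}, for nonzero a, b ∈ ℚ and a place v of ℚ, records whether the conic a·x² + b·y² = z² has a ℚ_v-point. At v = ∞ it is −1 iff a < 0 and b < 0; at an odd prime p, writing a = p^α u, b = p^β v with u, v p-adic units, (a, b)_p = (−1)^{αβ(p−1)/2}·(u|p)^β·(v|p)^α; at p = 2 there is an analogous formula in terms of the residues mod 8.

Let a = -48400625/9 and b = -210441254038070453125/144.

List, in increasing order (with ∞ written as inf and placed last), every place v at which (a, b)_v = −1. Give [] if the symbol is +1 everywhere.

Mod squares: a ≡ -77441, b ≡ -2245789. Check v ∈ {∞, 2, 3, 5, 7, 13, 23, 29, 37}.
v=5: a=5^4·(≡1), b=5^6·(≡4) mod 5; (1|5)=+1, (4|5)=+1; (−1)^{4·6·2}·(+1)^6·(+1)^4 = +1.
v=23: a=23^1·(≡19), b=23^3·(≡10) mod 23; (19|23)=-1, (10|23)=-1; (−1)^{1·3·11}·(-1)^3·(-1)^1 = -1.
v=∞: -77441 < 0 and -2245789 < 0  ⇒  (a,b)_∞ = -1.
v=29: a=29^0·(≡3), b=29^1·(≡18) mod 29; (3|29)=-1, (18|29)=-1; (−1)^{0·1·14}·(-1)^1·(-1)^0 = -1.
v=37: a=37^1·(≡34), b=37^3·(≡17) mod 37; (34|37)=+1, (17|37)=-1; (−1)^{1·3·18}·(+1)^3·(-1)^1 = -1.
v=7: a=7^1·(≡4), b=7^3·(≡2) mod 7; (4|7)=+1, (2|7)=+1; (−1)^{1·3·3}·(+1)^3·(+1)^1 = -1.
v=2: v_2(a)=0, v_2(b)=-4; units ≡ 7, 3 (mod 8); ε·ε+αω+βω = 1·1+0·1+-4·0 ≡ 1  ⇒  (a,b)_2 = -1.
v=13: a=13^1·(≡4), b=13^3·(≡3) mod 13; (4|13)=+1, (3|13)=+1; (−1)^{1·3·6}·(+1)^3·(+1)^1 = +1.
v=3: a=3^-2·(≡1), b=3^-2·(≡2) mod 3; (1|3)=+1, (2|3)=-1; (−1)^{-2·-2·1}·(+1)^-2·(-1)^-2 = +1.
|Ram(-77441, -2245789)| = 6, even; anisotropic at {2, 7, 23, 29, 37, ∞}.

[2, 7, 23, 29, 37, inf]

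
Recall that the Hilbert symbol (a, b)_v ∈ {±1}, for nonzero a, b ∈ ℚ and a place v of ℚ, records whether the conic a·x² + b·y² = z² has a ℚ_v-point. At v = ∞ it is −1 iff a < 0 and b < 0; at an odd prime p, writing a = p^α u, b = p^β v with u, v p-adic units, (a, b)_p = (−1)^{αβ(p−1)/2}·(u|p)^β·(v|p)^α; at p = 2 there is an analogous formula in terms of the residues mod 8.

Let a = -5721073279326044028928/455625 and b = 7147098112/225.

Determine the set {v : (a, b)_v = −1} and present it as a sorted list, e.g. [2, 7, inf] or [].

Mod squares: a ≡ -7, b ≡ 1744897. Check v ∈ {∞, 2, 3, 5, 7, 11, 17, 31, 43}.
v=2: v_2(a)=28, v_2(b)=12; units ≡ 1, 1 (mod 8); ε·ε+αω+βω = 0·0+28·0+12·0 ≡ 0  ⇒  (a,b)_2 = +1.
v=11: a=11^2·(≡1), b=11^1·(≡10) mod 11; (1|11)=+1, (10|11)=-1; (−1)^{2·1·5}·(+1)^1·(-1)^2 = +1.
v=∞: -7 < 0 and 1744897 > 0  ⇒  (a,b)_∞ = +1.
v=31: a=31^2·(≡27), b=31^1·(≡11) mod 31; (27|31)=-1, (11|31)=-1; (−1)^{2·1·15}·(-1)^1·(-1)^2 = -1.
v=7: a=7^3·(≡6), b=7^1·(≡1) mod 7; (6|7)=-1, (1|7)=+1; (−1)^{3·1·3}·(-1)^1·(+1)^3 = +1.
v=5: a=5^-4·(≡3), b=5^-2·(≡3) mod 5; (3|5)=-1, (3|5)=-1; (−1)^{-4·-2·2}·(-1)^-2·(-1)^-4 = +1.
v=17: a=17^2·(≡7), b=17^1·(≡14) mod 17; (7|17)=-1, (14|17)=-1; (−1)^{2·1·8}·(-1)^1·(-1)^2 = -1.
v=43: a=43^2·(≡36), b=43^1·(≡33) mod 43; (36|43)=+1, (33|43)=-1; (−1)^{2·1·21}·(+1)^1·(-1)^2 = +1.
v=3: a=3^-6·(≡2), b=3^-2·(≡1) mod 3; (2|3)=-1, (1|3)=+1; (−1)^{-6·-2·1}·(-1)^-2·(+1)^-6 = +1.
|Ram(-7, 1744897)| = 2, even; anisotropic at {17, 31}.

[17, 31]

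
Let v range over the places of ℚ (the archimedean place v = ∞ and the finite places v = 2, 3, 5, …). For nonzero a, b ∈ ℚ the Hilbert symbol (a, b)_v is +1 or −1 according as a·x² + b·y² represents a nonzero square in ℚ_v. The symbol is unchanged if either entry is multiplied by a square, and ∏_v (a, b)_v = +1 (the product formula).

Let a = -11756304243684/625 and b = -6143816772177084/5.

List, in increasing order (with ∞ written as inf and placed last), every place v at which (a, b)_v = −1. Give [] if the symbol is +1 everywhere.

(a, b) ≡ (-1774409, -12155) mod (ℚ^×)²; places V = {2, 3, 5, 7, 11, 13, 17, 31, 37, ∞}.
(a,b)_11: α=2, u≡1; β=3, v≡10 (mod 11); (1|11)=+1, (10|11)=-1; sign (−1)^0·+1^3·-1^2 = +1.
(a,b)_37: α=1, u≡24; β=2, v≡8 (mod 37); (24|37)=-1, (8|37)=-1; sign (−1)^0·-1^2·-1^1 = -1.
(a,b)_13: α=3, u≡11; β=1, v≡9 (mod 13); (11|13)=-1, (9|13)=+1; sign (−1)^0·-1^1·+1^3 = -1.
(a,b)_5: α=-4, u≡1; β=-1, v≡1 (mod 5); (1|5)=+1, (1|5)=+1; sign (−1)^0·+1^-1·+1^-4 = +1.
(a,b)_3: α=4, u≡1; β=4, v≡1 (mod 3); (1|3)=+1, (1|3)=+1; sign (−1)^0·+1^4·+1^4 = +1.
(a,b)_17: α=1, u≡10; β=1, v≡15 (mod 17); (10|17)=-1, (15|17)=+1; sign (−1)^0·-1^1·+1^1 = -1.
(a,b)_2: α=2, β=2; u≡7, v≡5 (mod 8); ε(u)ε(v)=1·0, αω(v)=2·1, βω(u)=2·0; sum ≡ 0  ⇒  +1.
(a,b)_7: α=1, u≡1; β=2, v≡4 (mod 7); (1|7)=+1, (4|7)=+1; sign (−1)^0·+1^2·+1^1 = +1.
(a,b)_31: α=1, u≡16; β=2, v≡1 (mod 31); (16|31)=+1, (1|31)=+1; sign (−1)^0·+1^2·+1^1 = +1.
(a,b)_∞: sgn(-1774409)=−, sgn(-12155)=−, so -1.
Ram(-1774409, -12155) = {13, 17, 37, ∞}; no ℚ_13-point on the conic.

[13, 17, 37, inf]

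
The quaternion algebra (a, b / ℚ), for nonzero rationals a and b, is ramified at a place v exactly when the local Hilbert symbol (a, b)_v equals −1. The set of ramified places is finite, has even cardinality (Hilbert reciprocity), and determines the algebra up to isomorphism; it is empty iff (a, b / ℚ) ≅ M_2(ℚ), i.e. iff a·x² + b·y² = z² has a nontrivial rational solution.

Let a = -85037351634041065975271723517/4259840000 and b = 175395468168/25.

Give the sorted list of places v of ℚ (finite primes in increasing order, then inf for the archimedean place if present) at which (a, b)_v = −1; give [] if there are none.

(a, b) ≡ (-1378, 5793218) mod (ℚ^×)²; places V = {2, 3, 5, 7, 13, 29, 31, 41, 43, 53, ∞}.
(a,b)_43: α=2, u≡14; β=1, v≡8 (mod 43); (14|43)=+1, (8|43)=-1; sign (−1)^0·+1^1·-1^2 = +1.
(a,b)_29: α=6, u≡26; β=2, v≡22 (mod 29); (26|29)=-1, (22|29)=+1; sign (−1)^0·-1^2·+1^6 = +1.
(a,b)_31: α=2, u≡27; β=1, v≡8 (mod 31); (27|31)=-1, (8|31)=+1; sign (−1)^0·-1^1·+1^2 = -1.
(a,b)_2: α=-19, β=3; u≡7, v≡1 (mod 8); ε(u)ε(v)=1·0, αω(v)=-19·0, βω(u)=3·0; sum ≡ 0  ⇒  +1.
(a,b)_7: α=2, u≡1; β=0, v≡1 (mod 7); (1|7)=+1, (1|7)=+1; sign (−1)^0·+1^0·+1^2 = +1.
(a,b)_41: α=2, u≡23; β=1, v≡7 (mod 41); (23|41)=+1, (7|41)=-1; sign (−1)^0·+1^1·-1^2 = +1.
(a,b)_∞: sgn(-1378)=−, sgn(5793218)=+, so +1.
(a,b)_13: α=-1, u≡6; β=0, v≡2 (mod 13); (6|13)=-1, (2|13)=-1; sign (−1)^0·-1^0·-1^-1 = -1.
(a,b)_3: α=8, u≡2; β=2, v≡2 (mod 3); (2|3)=-1, (2|3)=-1; sign (−1)^0·-1^2·-1^8 = +1.
(a,b)_53: α=3, u≡12; β=1, v≡21 (mod 53); (12|53)=-1, (21|53)=-1; sign (−1)^0·-1^1·-1^3 = +1.
(a,b)_5: α=-4, u≡2; β=-2, v≡3 (mod 5); (2|5)=-1, (3|5)=-1; sign (−1)^0·-1^-2·-1^-4 = +1.
Ram(-1378, 5793218) = {13, 31}; no ℚ_13-point on the conic.

[13, 31]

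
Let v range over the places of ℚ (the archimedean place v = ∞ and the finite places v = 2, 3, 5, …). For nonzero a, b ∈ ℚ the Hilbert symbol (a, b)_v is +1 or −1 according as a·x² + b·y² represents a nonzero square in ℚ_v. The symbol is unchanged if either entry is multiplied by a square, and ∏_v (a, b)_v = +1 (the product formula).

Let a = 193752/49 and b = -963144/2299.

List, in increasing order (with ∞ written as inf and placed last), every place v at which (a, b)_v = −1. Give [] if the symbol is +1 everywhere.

[7, 23]

Mod squares: a ≡ 598, b ≡ -10374. Check v ∈ {∞, 2, 3, 7, 11, 13, 19, 23}.
v=13: a=13^1·(≡11), b=13^1·(≡7) mod 13; (11|13)=-1, (7|13)=-1; (−1)^{1·1·6}·(-1)^1·(-1)^1 = +1.
v=2: v_2(a)=3, v_2(b)=3; units ≡ 3, 5 (mod 8); ε·ε+αω+βω = 1·0+3·1+3·1 ≡ 0  ⇒  (a,b)_2 = +1.
v=7: a=7^-2·(≡6), b=7^3·(≡2) mod 7; (6|7)=-1, (2|7)=+1; (−1)^{-2·3·3}·(-1)^3·(+1)^-2 = -1.
v=19: a=19^0·(≡6), b=19^-1·(≡6) mod 19; (6|19)=+1, (6|19)=+1; (−1)^{0·-1·9}·(+1)^-1·(+1)^0 = +1.
v=11: a=11^0·(≡4), b=11^-2·(≡2) mod 11; (4|11)=+1, (2|11)=-1; (−1)^{0·-2·5}·(+1)^-2·(-1)^0 = +1.
v=3: a=3^4·(≡1), b=3^3·(≡1) mod 3; (1|3)=+1, (1|3)=+1; (−1)^{4·3·1}·(+1)^3·(+1)^4 = +1.
v=23: a=23^1·(≡2), b=23^0·(≡19) mod 23; (2|23)=+1, (19|23)=-1; (−1)^{1·0·11}·(+1)^0·(-1)^1 = -1.
v=∞: 598 > 0 and -10374 < 0  ⇒  (a,b)_∞ = +1.
|Ram(598, -10374)| = 2, even; anisotropic at {7, 23}.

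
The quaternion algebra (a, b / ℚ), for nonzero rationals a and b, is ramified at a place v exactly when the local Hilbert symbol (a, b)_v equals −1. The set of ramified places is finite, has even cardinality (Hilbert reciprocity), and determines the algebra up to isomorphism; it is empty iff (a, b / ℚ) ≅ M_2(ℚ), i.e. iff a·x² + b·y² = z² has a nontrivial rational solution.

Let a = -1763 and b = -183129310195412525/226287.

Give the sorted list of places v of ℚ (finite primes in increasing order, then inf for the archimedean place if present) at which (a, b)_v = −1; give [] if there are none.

[41, inf]

(a, b) ≡ (-1763, -1073667) mod (ℚ^×)²; places V = {2, 3, 5, 7, 17, 19, 23, 29, 41, 43, ∞}.
(a,b)_3: α=0, u≡1; β=-3, v≡2 (mod 3); (1|3)=+1, (2|3)=-1; sign (−1)^0·+1^-3·-1^0 = +1.
(a,b)_23: α=0, u≡8; β=2, v≡22 (mod 23); (8|23)=+1, (22|23)=-1; sign (−1)^0·+1^2·-1^0 = +1.
(a,b)_7: α=0, u≡1; β=1, v≡3 (mod 7); (1|7)=+1, (3|7)=-1; sign (−1)^0·+1^1·-1^0 = +1.
(a,b)_29: α=0, u≡6; β=-1, v≡26 (mod 29); (6|29)=+1, (26|29)=-1; sign (−1)^0·+1^-1·-1^0 = +1.
(a,b)_19: α=0, u≡4; β=2, v≡9 (mod 19); (4|19)=+1, (9|19)=+1; sign (−1)^0·+1^2·+1^0 = +1.
(a,b)_2: α=0, β=0; u≡5, v≡5 (mod 8); ε(u)ε(v)=0·0, αω(v)=0·1, βω(u)=0·1; sum ≡ 0  ⇒  +1.
(a,b)_17: α=0, u≡5; β=-2, v≡2 (mod 17); (5|17)=-1, (2|17)=+1; sign (−1)^0·-1^-2·+1^0 = +1.
(a,b)_5: α=0, u≡2; β=2, v≡2 (mod 5); (2|5)=-1, (2|5)=-1; sign (−1)^0·-1^2·-1^0 = +1.
(a,b)_41: α=1, u≡39; β=3, v≡17 (mod 41); (39|41)=+1, (17|41)=-1; sign (−1)^0·+1^3·-1^1 = -1.
(a,b)_43: α=1, u≡2; β=3, v≡13 (mod 43); (2|43)=-1, (13|43)=+1; sign (−1)^1·-1^3·+1^1 = +1.
(a,b)_∞: sgn(-1763)=−, sgn(-1073667)=−, so -1.
(-1763, -1073667 / ℚ) ramifies at {41, ∞}: a division algebra.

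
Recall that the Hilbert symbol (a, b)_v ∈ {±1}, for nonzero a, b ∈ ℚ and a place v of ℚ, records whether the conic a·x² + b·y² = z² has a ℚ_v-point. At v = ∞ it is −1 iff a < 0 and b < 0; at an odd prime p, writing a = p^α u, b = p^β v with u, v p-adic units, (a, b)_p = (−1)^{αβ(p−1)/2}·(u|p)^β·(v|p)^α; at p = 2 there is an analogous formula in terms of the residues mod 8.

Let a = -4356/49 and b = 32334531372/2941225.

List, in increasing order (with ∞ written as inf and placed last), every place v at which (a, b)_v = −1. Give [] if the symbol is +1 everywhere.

[2, 3]

(a, b) ≡ (-1, 3) mod (ℚ^×)²; places V = {2, 3, 5, 7, 11, 13, ∞}.
(a,b)_2: α=2, β=2; u≡7, v≡3 (mod 8); ε(u)ε(v)=1·1, αω(v)=2·1, βω(u)=2·0; sum ≡ 1  ⇒  -1.
(a,b)_3: α=2, u≡2; β=3, v≡1 (mod 3); (2|3)=-1, (1|3)=+1; sign (−1)^0·-1^3·+1^2 = -1.
(a,b)_11: α=2, u≡6; β=6, v≡3 (mod 11); (6|11)=-1, (3|11)=+1; sign (−1)^0·-1^6·+1^2 = +1.
(a,b)_∞: sgn(-1)=−, sgn(3)=+, so +1.
(a,b)_13: α=0, u≡9; β=2, v≡9 (mod 13); (9|13)=+1, (9|13)=+1; sign (−1)^0·+1^2·+1^0 = +1.
(a,b)_7: α=-2, u≡5; β=-6, v≡6 (mod 7); (5|7)=-1, (6|7)=-1; sign (−1)^0·-1^-6·-1^-2 = +1.
(a,b)_5: α=0, u≡1; β=-2, v≡3 (mod 5); (1|5)=+1, (3|5)=-1; sign (−1)^0·+1^-2·-1^0 = +1.
Ram(-1, 3) = {2, 3}; no ℚ_2-point on the conic.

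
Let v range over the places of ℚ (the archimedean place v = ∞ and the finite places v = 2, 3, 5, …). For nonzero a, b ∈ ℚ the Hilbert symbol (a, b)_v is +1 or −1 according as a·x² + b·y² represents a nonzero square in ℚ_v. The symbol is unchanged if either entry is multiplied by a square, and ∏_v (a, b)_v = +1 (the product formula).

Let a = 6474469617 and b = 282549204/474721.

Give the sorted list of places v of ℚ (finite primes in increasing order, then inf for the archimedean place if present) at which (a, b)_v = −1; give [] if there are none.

Mod squares: a ≡ 33, b ≡ 4669. Check v ∈ {∞, 2, 3, 7, 11, 13, 23, 29, 41, 53}.
v=7: a=7^2·(≡5), b=7^1·(≡1) mod 7; (5|7)=-1, (1|7)=+1; (−1)^{2·1·3}·(-1)^1·(+1)^2 = -1.
v=23: a=23^2·(≡14), b=23^1·(≡11) mod 23; (14|23)=-1, (11|23)=-1; (−1)^{2·1·11}·(-1)^1·(-1)^2 = -1.
v=13: a=13^0·(≡5), b=13^-2·(≡2) mod 13; (5|13)=-1, (2|13)=-1; (−1)^{0·-2·6}·(-1)^-2·(-1)^0 = +1.
v=11: a=11^1·(≡4), b=11^0·(≡5) mod 11; (4|11)=+1, (5|11)=+1; (−1)^{1·0·5}·(+1)^0·(+1)^1 = +1.
v=53: a=53^0·(≡5), b=53^-2·(≡48) mod 53; (5|53)=-1, (48|53)=-1; (−1)^{0·-2·26}·(-1)^-2·(-1)^0 = +1.
v=41: a=41^0·(≡4), b=41^2·(≡10) mod 41; (4|41)=+1, (10|41)=+1; (−1)^{0·2·20}·(+1)^2·(+1)^0 = +1.
v=∞: 33 > 0 and 4669 > 0  ⇒  (a,b)_∞ = +1.
v=3: a=3^3·(≡2), b=3^2·(≡1) mod 3; (2|3)=-1, (1|3)=+1; (−1)^{3·2·1}·(-1)^2·(+1)^3 = +1.
v=29: a=29^2·(≡23), b=29^1·(≡6) mod 29; (23|29)=+1, (6|29)=+1; (−1)^{2·1·14}·(+1)^1·(+1)^2 = +1.
v=2: v_2(a)=0, v_2(b)=2; units ≡ 1, 5 (mod 8); ε·ε+αω+βω = 0·0+0·1+2·0 ≡ 0  ⇒  (a,b)_2 = +1.
Ram(33, 4669) = {7, 23}; no ℚ_7-point on the conic.

[7, 23]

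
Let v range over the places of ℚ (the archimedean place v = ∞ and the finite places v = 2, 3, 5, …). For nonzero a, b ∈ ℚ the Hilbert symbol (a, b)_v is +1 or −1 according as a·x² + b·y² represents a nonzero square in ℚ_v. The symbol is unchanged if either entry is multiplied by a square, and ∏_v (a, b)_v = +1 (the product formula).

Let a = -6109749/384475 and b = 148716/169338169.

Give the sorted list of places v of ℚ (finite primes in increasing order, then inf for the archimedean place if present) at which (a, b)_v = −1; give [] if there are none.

[]

Mod squares: a ≡ -2639, b ≡ 51. Check v ∈ {∞, 2, 3, 5, 7, 11, 13, 17, 29}.
v=29: a=29^1·(≡16), b=29^0·(≡20) mod 29; (16|29)=+1, (20|29)=+1; (−1)^{1·0·14}·(+1)^0·(+1)^1 = +1.
v=13: a=13^-3·(≡5), b=13^-4·(≡9) mod 13; (5|13)=-1, (9|13)=+1; (−1)^{-3·-4·6}·(-1)^-4·(+1)^-3 = +1.
v=11: a=11^0·(≡1), b=11^-2·(≡6) mod 11; (1|11)=+1, (6|11)=-1; (−1)^{0·-2·5}·(+1)^-2·(-1)^0 = +1.
v=2: v_2(a)=0, v_2(b)=2; units ≡ 1, 3 (mod 8); ε·ε+αω+βω = 0·1+0·1+2·0 ≡ 0  ⇒  (a,b)_2 = +1.
v=7: a=7^-1·(≡4), b=7^-2·(≡4) mod 7; (4|7)=+1, (4|7)=+1; (−1)^{-1·-2·3}·(+1)^-2·(+1)^-1 = +1.
v=17: a=17^2·(≡8), b=17^1·(≡6) mod 17; (8|17)=+1, (6|17)=-1; (−1)^{2·1·8}·(+1)^1·(-1)^2 = +1.
v=∞: -2639 < 0 and 51 > 0  ⇒  (a,b)_∞ = +1.
v=3: a=3^6·(≡1), b=3^7·(≡2) mod 3; (1|3)=+1, (2|3)=-1; (−1)^{6·7·1}·(+1)^7·(-1)^6 = +1.
v=5: a=5^-2·(≡4), b=5^0·(≡4) mod 5; (4|5)=+1, (4|5)=+1; (−1)^{-2·0·2}·(+1)^0·(+1)^-2 = +1.
Ram(a, b) = ∅: the form -2639·x² + 51·y² − z² is isotropic over every ℚ_v, so by Hasse–Minkowski it is isotropic over ℚ.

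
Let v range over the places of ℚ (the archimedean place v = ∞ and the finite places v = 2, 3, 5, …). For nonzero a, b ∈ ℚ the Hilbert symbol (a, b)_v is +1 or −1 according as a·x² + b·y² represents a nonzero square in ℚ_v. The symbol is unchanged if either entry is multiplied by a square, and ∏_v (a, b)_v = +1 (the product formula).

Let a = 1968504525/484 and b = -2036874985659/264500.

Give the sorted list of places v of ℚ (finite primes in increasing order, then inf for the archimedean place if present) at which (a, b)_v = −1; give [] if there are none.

[29, 37, 43, 47]

(a, b) ≡ (972101, -13548655) mod (ℚ^×)²; places V = {2, 3, 5, 11, 13, 17, 23, 29, 37, 41, 43, 47, 53, ∞}.
(a,b)_43: α=1, u≡39; β=1, v≡18 (mod 43); (39|43)=-1, (18|43)=-1; sign (−1)^1·-1^1·-1^1 = -1.
(a,b)_17: α=0, u≡6; β=4, v≡14 (mod 17); (6|17)=-1, (14|17)=-1; sign (−1)^0·-1^4·-1^0 = +1.
(a,b)_2: α=-2, β=-2; u≡5, v≡1 (mod 8); ε(u)ε(v)=0·0, αω(v)=-2·0, βω(u)=-2·1; sum ≡ 0  ⇒  +1.
(a,b)_41: α=0, u≡18; β=1, v≡4 (mod 41); (18|41)=+1, (4|41)=+1; sign (−1)^0·+1^1·+1^0 = +1.
(a,b)_13: α=1, u≡12; β=0, v≡3 (mod 13); (12|13)=+1, (3|13)=+1; sign (−1)^0·+1^0·+1^1 = +1.
(a,b)_5: α=2, u≡4; β=-3, v≡1 (mod 5); (4|5)=+1, (1|5)=+1; sign (−1)^0·+1^-3·+1^2 = +1.
(a,b)_37: α=1, u≡27; β=0, v≡23 (mod 37); (27|37)=+1, (23|37)=-1; sign (−1)^0·+1^0·-1^1 = -1.
(a,b)_∞: sgn(972101)=+, sgn(-13548655)=−, so +1.
(a,b)_23: α=0, u≡6; β=-2, v≡16 (mod 23); (6|23)=+1, (16|23)=+1; sign (−1)^0·+1^-2·+1^0 = +1.
(a,b)_53: α=0, u≡44; β=1, v≡47 (mod 53); (44|53)=+1, (47|53)=+1; sign (−1)^0·+1^1·+1^0 = +1.
(a,b)_3: α=4, u≡2; β=2, v≡2 (mod 3); (2|3)=-1, (2|3)=-1; sign (−1)^0·-1^2·-1^4 = +1.
(a,b)_47: α=1, u≡21; β=0, v≡45 (mod 47); (21|47)=+1, (45|47)=-1; sign (−1)^0·+1^0·-1^1 = -1.
(a,b)_29: α=0, u≡2; β=1, v≡1 (mod 29); (2|29)=-1, (1|29)=+1; sign (−1)^0·-1^1·+1^0 = -1.
(a,b)_11: α=-2, u≡5; β=0, v≡5 (mod 11); (5|11)=+1, (5|11)=+1; sign (−1)^0·+1^0·+1^-2 = +1.
(972101, -13548655 / ℚ) ramifies at {29, 37, 43, 47}: a division algebra.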